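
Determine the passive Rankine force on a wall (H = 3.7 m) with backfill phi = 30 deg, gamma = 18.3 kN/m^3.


Compute passive earth pressure coefficient:
Kp = tan^2(45 + phi/2) = tan^2(60.0) = 3
Compute passive force:
Pp = 0.5 * Kp * gamma * H^2
Pp = 0.5 * 3 * 18.3 * 3.7^2
Pp = 375.79 kN/m


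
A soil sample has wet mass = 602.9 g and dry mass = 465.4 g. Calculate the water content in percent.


Using w = (m_wet - m_dry) / m_dry * 100
m_wet - m_dry = 602.9 - 465.4 = 137.5 g
w = 137.5 / 465.4 * 100
w = 29.54 %


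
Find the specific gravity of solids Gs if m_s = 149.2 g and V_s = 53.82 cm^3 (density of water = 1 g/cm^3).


Using Gs = m_s / (V_s * rho_w)
Since rho_w = 1 g/cm^3:
Gs = 149.2 / 53.82
Gs = 2.772


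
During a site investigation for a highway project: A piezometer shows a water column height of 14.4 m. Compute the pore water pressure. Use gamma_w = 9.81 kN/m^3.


Using u = gamma_w * h_w
u = 9.81 * 14.4
u = 141.26 kPa


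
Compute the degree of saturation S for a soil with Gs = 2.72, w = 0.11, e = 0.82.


Using S = Gs * w / e
S = 2.72 * 0.11 / 0.82
S = 0.3649


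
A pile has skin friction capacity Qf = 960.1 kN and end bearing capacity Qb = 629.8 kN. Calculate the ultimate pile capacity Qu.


Result: 1589.9 kN

Derivation:
Using Qu = Qf + Qb
Qu = 960.1 + 629.8
Qu = 1589.9 kN


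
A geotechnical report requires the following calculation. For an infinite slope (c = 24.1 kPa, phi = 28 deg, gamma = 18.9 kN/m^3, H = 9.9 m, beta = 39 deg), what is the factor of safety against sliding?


Result: 0.92

Derivation:
Using Fs = c / (gamma*H*sin(beta)*cos(beta)) + tan(phi)/tan(beta)
Cohesion contribution = 24.1 / (18.9*9.9*sin(39)*cos(39))
Cohesion contribution = 0.263357
Friction contribution = tan(28)/tan(39) = 0.656606
Fs = 0.263357 + 0.656606
Fs = 0.92


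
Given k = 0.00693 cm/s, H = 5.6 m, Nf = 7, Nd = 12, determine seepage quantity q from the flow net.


Result: 0.0002264 m^3/s per m

Derivation:
Convert k to m/s for unit consistency with H:
k = 0.00693 cm/s = 0.00693 / 100 m/s = 6.93e-05 m/s
Using q = k * H * Nf / Nd
Nf / Nd = 7 / 12 = 0.5833
q = 6.93e-05 * 5.6 * 0.5833
q = 0.0002264 m^3/s per m


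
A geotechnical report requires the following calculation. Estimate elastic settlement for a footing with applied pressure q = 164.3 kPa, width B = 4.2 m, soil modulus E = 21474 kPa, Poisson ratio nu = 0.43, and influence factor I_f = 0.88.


Using Se = q * B * (1 - nu^2) * I_f / E
1 - nu^2 = 1 - 0.43^2 = 0.8151
Se = 164.3 * 4.2 * 0.8151 * 0.88 / 21474
Se = 0.023050 m
Convert to mm: Se = 0.023050 * 1000 = 23.05 mm


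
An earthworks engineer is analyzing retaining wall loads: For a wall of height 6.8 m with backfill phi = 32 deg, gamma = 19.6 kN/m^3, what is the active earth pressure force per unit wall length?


Result: 139.23 kN/m

Derivation:
Compute active earth pressure coefficient:
Ka = tan^2(45 - phi/2) = tan^2(29.0) = 0.307259
Compute active force:
Pa = 0.5 * Ka * gamma * H^2
Pa = 0.5 * 0.307259 * 19.6 * 6.8^2
Pa = 139.23 kN/m


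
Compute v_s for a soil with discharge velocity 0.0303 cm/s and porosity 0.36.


Using v_s = v_d / n
v_s = 0.0303 / 0.36
v_s = 0.08417 cm/s


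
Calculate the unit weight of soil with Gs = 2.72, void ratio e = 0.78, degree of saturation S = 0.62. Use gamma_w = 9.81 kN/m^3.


Using gamma = gamma_w * (Gs + S*e) / (1 + e)
Numerator: Gs + S*e = 2.72 + 0.62*0.78 = 3.2036
Denominator: 1 + e = 1 + 0.78 = 1.78
gamma = 9.81 * 3.2036 / 1.78
gamma = 17.656 kN/m^3


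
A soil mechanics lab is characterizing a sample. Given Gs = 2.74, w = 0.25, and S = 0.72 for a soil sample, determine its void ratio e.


Using the relation e = Gs * w / S
e = 2.74 * 0.25 / 0.72
e = 0.9514


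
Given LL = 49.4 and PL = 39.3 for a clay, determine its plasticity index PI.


Result: 10.1

Derivation:
Using PI = LL - PL
PI = 49.4 - 39.3
PI = 10.1


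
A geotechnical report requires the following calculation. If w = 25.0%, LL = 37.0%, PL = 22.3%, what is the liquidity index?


Result: 0.184

Derivation:
First compute the plasticity index:
PI = LL - PL = 37.0 - 22.3 = 14.7
Then compute the liquidity index:
LI = (w - PL) / PI
LI = (25.0 - 22.3) / 14.7
LI = 0.184


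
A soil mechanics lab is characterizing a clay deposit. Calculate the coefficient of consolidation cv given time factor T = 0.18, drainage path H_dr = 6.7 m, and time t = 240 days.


Using cv = T * H_dr^2 / t
H_dr^2 = 6.7^2 = 44.89
cv = 0.18 * 44.89 / 240
cv = 0.03367 m^2/day


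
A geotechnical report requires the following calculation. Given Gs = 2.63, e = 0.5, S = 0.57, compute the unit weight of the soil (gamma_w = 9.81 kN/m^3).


Result: 19.064 kN/m^3

Derivation:
Using gamma = gamma_w * (Gs + S*e) / (1 + e)
Numerator: Gs + S*e = 2.63 + 0.57*0.5 = 2.915
Denominator: 1 + e = 1 + 0.5 = 1.5
gamma = 9.81 * 2.915 / 1.5
gamma = 19.064 kN/m^3


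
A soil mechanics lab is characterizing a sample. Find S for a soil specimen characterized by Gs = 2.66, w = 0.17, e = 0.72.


Using S = Gs * w / e
S = 2.66 * 0.17 / 0.72
S = 0.6281


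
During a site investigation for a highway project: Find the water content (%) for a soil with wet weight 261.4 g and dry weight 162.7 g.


Using w = (m_wet - m_dry) / m_dry * 100
m_wet - m_dry = 261.4 - 162.7 = 98.7 g
w = 98.7 / 162.7 * 100
w = 60.66 %


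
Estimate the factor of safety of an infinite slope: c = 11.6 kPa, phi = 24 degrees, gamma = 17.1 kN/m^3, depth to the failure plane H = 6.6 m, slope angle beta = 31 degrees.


Result: 0.974

Derivation:
Using Fs = c / (gamma*H*sin(beta)*cos(beta)) + tan(phi)/tan(beta)
Cohesion contribution = 11.6 / (17.1*6.6*sin(31)*cos(31))
Cohesion contribution = 0.232816
Friction contribution = tan(24)/tan(31) = 0.740985
Fs = 0.232816 + 0.740985
Fs = 0.974


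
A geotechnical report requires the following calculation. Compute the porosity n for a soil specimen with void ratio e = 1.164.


Using the relation n = e / (1 + e)
n = 1.164 / (1 + 1.164)
n = 1.164 / 2.164
n = 0.5379


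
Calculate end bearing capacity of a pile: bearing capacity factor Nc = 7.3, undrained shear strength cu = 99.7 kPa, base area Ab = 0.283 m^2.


Using Qb = Nc * cu * Ab
Qb = 7.3 * 99.7 * 0.283
Qb = 205.97 kN


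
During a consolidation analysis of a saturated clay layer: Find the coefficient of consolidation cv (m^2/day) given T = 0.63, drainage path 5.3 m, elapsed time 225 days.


Result: 0.07865 m^2/day

Derivation:
Using cv = T * H_dr^2 / t
H_dr^2 = 5.3^2 = 28.09
cv = 0.63 * 28.09 / 225
cv = 0.07865 m^2/day


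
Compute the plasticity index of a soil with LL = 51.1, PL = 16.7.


Using PI = LL - PL
PI = 51.1 - 16.7
PI = 34.4


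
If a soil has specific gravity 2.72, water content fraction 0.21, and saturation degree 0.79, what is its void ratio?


Using the relation e = Gs * w / S
e = 2.72 * 0.21 / 0.79
e = 0.723


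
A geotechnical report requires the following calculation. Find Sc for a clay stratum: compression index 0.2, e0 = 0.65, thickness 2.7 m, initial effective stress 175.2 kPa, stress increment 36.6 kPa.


Result: 0.027 m

Derivation:
Using Sc = Cc * H / (1 + e0) * log10((sigma0 + delta_sigma) / sigma0)
Stress ratio = (175.2 + 36.6) / 175.2 = 1.2089
log10(1.2089) = 0.0823919
Cc * H / (1 + e0) = 0.2 * 2.7 / (1 + 0.65) = 0.327273
Sc = 0.327273 * 0.0823919
Sc = 0.027 m


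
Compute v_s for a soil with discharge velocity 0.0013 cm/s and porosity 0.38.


Using v_s = v_d / n
v_s = 0.0013 / 0.38
v_s = 0.00342 cm/s


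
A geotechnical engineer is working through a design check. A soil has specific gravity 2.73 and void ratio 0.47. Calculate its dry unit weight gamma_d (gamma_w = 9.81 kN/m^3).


Using gamma_d = Gs * gamma_w / (1 + e)
gamma_d = 2.73 * 9.81 / (1 + 0.47)
gamma_d = 2.73 * 9.81 / 1.47
gamma_d = 18.219 kN/m^3


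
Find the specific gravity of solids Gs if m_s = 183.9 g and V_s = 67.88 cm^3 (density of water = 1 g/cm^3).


Using Gs = m_s / (V_s * rho_w)
Since rho_w = 1 g/cm^3:
Gs = 183.9 / 67.88
Gs = 2.709


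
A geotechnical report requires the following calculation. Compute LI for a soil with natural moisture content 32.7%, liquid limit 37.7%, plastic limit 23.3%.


First compute the plasticity index:
PI = LL - PL = 37.7 - 23.3 = 14.4
Then compute the liquidity index:
LI = (w - PL) / PI
LI = (32.7 - 23.3) / 14.4
LI = 0.653


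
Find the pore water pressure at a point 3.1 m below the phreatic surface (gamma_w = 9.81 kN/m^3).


Using u = gamma_w * h_w
u = 9.81 * 3.1
u = 30.41 kPa


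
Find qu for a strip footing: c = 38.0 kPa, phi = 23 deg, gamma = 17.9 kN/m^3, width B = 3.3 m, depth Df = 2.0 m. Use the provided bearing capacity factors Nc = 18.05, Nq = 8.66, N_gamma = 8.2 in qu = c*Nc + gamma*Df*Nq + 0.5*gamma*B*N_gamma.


Compute qu = c*Nc + gamma*Df*Nq + 0.5*gamma*B*N_gamma
Term 1: 38.0 * 18.05 = 685.9
Term 2: 17.9 * 2.0 * 8.66 = 310.028
Term 3: 0.5 * 17.9 * 3.3 * 8.2 = 242.187
qu = 685.9 + 310.028 + 242.187
qu = 1238.12 kPa


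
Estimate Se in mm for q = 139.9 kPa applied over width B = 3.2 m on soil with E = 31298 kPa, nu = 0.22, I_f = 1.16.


Using Se = q * B * (1 - nu^2) * I_f / E
1 - nu^2 = 1 - 0.22^2 = 0.9516
Se = 139.9 * 3.2 * 0.9516 * 1.16 / 31298
Se = 0.015789 m
Convert to mm: Se = 0.015789 * 1000 = 15.789 mm


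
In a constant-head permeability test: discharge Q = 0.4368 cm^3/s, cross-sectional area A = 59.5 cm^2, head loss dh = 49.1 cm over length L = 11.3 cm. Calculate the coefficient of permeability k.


Result: 0.00169 cm/s

Derivation:
Compute hydraulic gradient:
i = dh / L = 49.1 / 11.3 = 4.34513
Then apply Darcy's law:
k = Q / (A * i)
k = 0.4368 / (59.5 * 4.34513)
k = 0.4368 / 258.535
k = 0.00169 cm/s


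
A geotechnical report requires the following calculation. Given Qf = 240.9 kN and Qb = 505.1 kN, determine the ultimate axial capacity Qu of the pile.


Using Qu = Qf + Qb
Qu = 240.9 + 505.1
Qu = 746.0 kN


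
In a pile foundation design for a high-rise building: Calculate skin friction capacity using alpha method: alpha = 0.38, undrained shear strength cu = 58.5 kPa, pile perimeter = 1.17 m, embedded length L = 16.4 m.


Using Qs = alpha * cu * perimeter * L
Qs = 0.38 * 58.5 * 1.17 * 16.4
Qs = 426.55 kN


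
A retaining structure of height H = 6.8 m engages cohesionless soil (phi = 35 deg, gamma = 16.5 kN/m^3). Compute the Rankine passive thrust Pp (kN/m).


Result: 1407.73 kN/m

Derivation:
Compute passive earth pressure coefficient:
Kp = tan^2(45 + phi/2) = tan^2(62.5) = 3.690172
Compute passive force:
Pp = 0.5 * Kp * gamma * H^2
Pp = 0.5 * 3.690172 * 16.5 * 6.8^2
Pp = 1407.73 kN/m


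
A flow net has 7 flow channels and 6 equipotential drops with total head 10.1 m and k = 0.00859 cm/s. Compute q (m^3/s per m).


Result: 0.001012 m^3/s per m

Derivation:
Convert k to m/s for unit consistency with H:
k = 0.00859 cm/s = 0.00859 / 100 m/s = 8.59e-05 m/s
Using q = k * H * Nf / Nd
Nf / Nd = 7 / 6 = 1.1667
q = 8.59e-05 * 10.1 * 1.1667
q = 0.001012 m^3/s per m


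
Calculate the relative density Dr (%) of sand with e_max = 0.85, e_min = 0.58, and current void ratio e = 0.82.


Result: 11.11 %

Derivation:
Using Dr = (e_max - e) / (e_max - e_min) * 100
e_max - e = 0.85 - 0.82 = 0.03
e_max - e_min = 0.85 - 0.58 = 0.27
Dr = 0.03 / 0.27 * 100
Dr = 11.11 %


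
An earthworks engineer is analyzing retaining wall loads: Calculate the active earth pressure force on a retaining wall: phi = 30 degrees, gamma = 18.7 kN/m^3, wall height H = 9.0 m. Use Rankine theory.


Compute active earth pressure coefficient:
Ka = tan^2(45 - phi/2) = tan^2(30.0) = 0.333333
Compute active force:
Pa = 0.5 * Ka * gamma * H^2
Pa = 0.5 * 0.333333 * 18.7 * 9.0^2
Pa = 252.45 kN/m


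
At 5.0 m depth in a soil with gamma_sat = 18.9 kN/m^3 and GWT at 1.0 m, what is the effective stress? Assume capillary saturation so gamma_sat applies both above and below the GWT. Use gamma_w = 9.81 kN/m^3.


Total stress = gamma_sat * depth
sigma = 18.9 * 5.0 = 94.5 kPa
Pore water pressure u = gamma_w * (depth - d_wt)
u = 9.81 * (5.0 - 1.0) = 39.24 kPa
Effective stress = sigma - u
sigma' = 94.5 - 39.24 = 55.26 kPa


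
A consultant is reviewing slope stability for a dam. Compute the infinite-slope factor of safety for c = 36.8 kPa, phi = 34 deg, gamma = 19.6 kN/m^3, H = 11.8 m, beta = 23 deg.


Using Fs = c / (gamma*H*sin(beta)*cos(beta)) + tan(phi)/tan(beta)
Cohesion contribution = 36.8 / (19.6*11.8*sin(23)*cos(23))
Cohesion contribution = 0.44239
Friction contribution = tan(34)/tan(23) = 1.58904
Fs = 0.44239 + 1.58904
Fs = 2.031


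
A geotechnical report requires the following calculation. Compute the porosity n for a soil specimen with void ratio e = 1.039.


Result: 0.5096

Derivation:
Using the relation n = e / (1 + e)
n = 1.039 / (1 + 1.039)
n = 1.039 / 2.039
n = 0.5096


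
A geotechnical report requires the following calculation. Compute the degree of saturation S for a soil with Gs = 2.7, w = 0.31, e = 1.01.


Using S = Gs * w / e
S = 2.7 * 0.31 / 1.01
S = 0.8287


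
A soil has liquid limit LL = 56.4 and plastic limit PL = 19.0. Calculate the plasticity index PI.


Using PI = LL - PL
PI = 56.4 - 19.0
PI = 37.4


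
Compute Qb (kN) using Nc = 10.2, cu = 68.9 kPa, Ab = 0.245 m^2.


Using Qb = Nc * cu * Ab
Qb = 10.2 * 68.9 * 0.245
Qb = 172.18 kN


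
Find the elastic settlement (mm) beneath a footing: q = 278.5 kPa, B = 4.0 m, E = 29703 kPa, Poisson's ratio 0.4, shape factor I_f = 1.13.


Result: 35.599 mm

Derivation:
Using Se = q * B * (1 - nu^2) * I_f / E
1 - nu^2 = 1 - 0.4^2 = 0.84
Se = 278.5 * 4.0 * 0.84 * 1.13 / 29703
Se = 0.035599 m
Convert to mm: Se = 0.035599 * 1000 = 35.599 mm


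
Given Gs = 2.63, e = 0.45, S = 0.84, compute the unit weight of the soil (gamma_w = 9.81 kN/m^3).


Using gamma = gamma_w * (Gs + S*e) / (1 + e)
Numerator: Gs + S*e = 2.63 + 0.84*0.45 = 3.008
Denominator: 1 + e = 1 + 0.45 = 1.45
gamma = 9.81 * 3.008 / 1.45
gamma = 20.351 kN/m^3


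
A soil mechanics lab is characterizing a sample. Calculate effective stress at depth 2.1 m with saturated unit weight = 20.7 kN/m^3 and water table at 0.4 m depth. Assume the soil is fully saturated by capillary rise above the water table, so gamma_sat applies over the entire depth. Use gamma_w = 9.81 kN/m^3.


Total stress = gamma_sat * depth
sigma = 20.7 * 2.1 = 43.47 kPa
Pore water pressure u = gamma_w * (depth - d_wt)
u = 9.81 * (2.1 - 0.4) = 16.677 kPa
Effective stress = sigma - u
sigma' = 43.47 - 16.677 = 26.79 kPa


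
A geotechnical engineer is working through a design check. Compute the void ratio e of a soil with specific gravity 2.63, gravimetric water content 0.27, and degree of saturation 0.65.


Result: 1.0925

Derivation:
Using the relation e = Gs * w / S
e = 2.63 * 0.27 / 0.65
e = 1.0925


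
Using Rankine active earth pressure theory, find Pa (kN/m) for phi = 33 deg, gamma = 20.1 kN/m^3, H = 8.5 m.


Compute active earth pressure coefficient:
Ka = tan^2(45 - phi/2) = tan^2(28.5) = 0.294801
Compute active force:
Pa = 0.5 * Ka * gamma * H^2
Pa = 0.5 * 0.294801 * 20.1 * 8.5^2
Pa = 214.06 kN/m


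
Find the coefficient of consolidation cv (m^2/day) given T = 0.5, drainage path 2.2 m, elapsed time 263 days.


Using cv = T * H_dr^2 / t
H_dr^2 = 2.2^2 = 4.84
cv = 0.5 * 4.84 / 263
cv = 0.0092 m^2/day


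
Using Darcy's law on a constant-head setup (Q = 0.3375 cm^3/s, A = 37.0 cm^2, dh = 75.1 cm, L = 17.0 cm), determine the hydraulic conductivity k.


Result: 0.002065 cm/s

Derivation:
Compute hydraulic gradient:
i = dh / L = 75.1 / 17.0 = 4.41765
Then apply Darcy's law:
k = Q / (A * i)
k = 0.3375 / (37.0 * 4.41765)
k = 0.3375 / 163.453
k = 0.002065 cm/s


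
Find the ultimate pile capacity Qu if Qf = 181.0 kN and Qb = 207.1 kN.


Using Qu = Qf + Qb
Qu = 181.0 + 207.1
Qu = 388.1 kN


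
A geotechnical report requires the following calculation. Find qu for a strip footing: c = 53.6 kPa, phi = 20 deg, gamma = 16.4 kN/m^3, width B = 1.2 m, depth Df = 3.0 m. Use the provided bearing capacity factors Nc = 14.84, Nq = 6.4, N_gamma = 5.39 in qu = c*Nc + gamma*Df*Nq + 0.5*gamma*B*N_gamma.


Compute qu = c*Nc + gamma*Df*Nq + 0.5*gamma*B*N_gamma
Term 1: 53.6 * 14.84 = 795.424
Term 2: 16.4 * 3.0 * 6.4 = 314.88
Term 3: 0.5 * 16.4 * 1.2 * 5.39 = 53.0376
qu = 795.424 + 314.88 + 53.0376
qu = 1163.34 kPa


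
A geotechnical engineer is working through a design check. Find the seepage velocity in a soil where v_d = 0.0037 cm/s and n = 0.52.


Result: 0.00712 cm/s

Derivation:
Using v_s = v_d / n
v_s = 0.0037 / 0.52
v_s = 0.00712 cm/s


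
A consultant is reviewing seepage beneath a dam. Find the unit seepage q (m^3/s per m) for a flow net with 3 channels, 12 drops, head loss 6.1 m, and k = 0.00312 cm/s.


Result: 4.758e-05 m^3/s per m

Derivation:
Convert k to m/s for unit consistency with H:
k = 0.00312 cm/s = 0.00312 / 100 m/s = 3.12e-05 m/s
Using q = k * H * Nf / Nd
Nf / Nd = 3 / 12 = 0.25
q = 3.12e-05 * 6.1 * 0.25
q = 4.758e-05 m^3/s per m


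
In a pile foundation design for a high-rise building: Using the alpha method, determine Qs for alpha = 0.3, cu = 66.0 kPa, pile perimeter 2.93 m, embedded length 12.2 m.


Using Qs = alpha * cu * perimeter * L
Qs = 0.3 * 66.0 * 2.93 * 12.2
Qs = 707.77 kN


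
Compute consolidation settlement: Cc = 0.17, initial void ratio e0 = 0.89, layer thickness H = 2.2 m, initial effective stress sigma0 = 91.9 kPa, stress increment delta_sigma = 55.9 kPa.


Result: 0.0408 m

Derivation:
Using Sc = Cc * H / (1 + e0) * log10((sigma0 + delta_sigma) / sigma0)
Stress ratio = (91.9 + 55.9) / 91.9 = 1.60827
log10(1.60827) = 0.206359
Cc * H / (1 + e0) = 0.17 * 2.2 / (1 + 0.89) = 0.197884
Sc = 0.197884 * 0.206359
Sc = 0.0408 m


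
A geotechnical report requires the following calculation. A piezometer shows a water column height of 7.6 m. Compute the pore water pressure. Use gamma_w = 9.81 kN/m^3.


Using u = gamma_w * h_w
u = 9.81 * 7.6
u = 74.56 kPa


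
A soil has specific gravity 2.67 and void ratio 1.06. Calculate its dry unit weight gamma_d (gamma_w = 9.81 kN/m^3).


Using gamma_d = Gs * gamma_w / (1 + e)
gamma_d = 2.67 * 9.81 / (1 + 1.06)
gamma_d = 2.67 * 9.81 / 2.06
gamma_d = 12.715 kN/m^3


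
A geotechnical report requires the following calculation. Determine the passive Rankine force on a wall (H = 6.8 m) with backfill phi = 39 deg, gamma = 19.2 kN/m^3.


Compute passive earth pressure coefficient:
Kp = tan^2(45 + phi/2) = tan^2(64.5) = 4.395495
Compute passive force:
Pp = 0.5 * Kp * gamma * H^2
Pp = 0.5 * 4.395495 * 19.2 * 6.8^2
Pp = 1951.18 kN/m


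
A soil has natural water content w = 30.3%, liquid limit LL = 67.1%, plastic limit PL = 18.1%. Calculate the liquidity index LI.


First compute the plasticity index:
PI = LL - PL = 67.1 - 18.1 = 49.0
Then compute the liquidity index:
LI = (w - PL) / PI
LI = (30.3 - 18.1) / 49.0
LI = 0.249


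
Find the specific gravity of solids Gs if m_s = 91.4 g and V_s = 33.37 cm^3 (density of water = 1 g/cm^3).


Result: 2.739

Derivation:
Using Gs = m_s / (V_s * rho_w)
Since rho_w = 1 g/cm^3:
Gs = 91.4 / 33.37
Gs = 2.739


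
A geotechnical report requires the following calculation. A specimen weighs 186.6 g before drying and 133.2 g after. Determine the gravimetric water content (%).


Using w = (m_wet - m_dry) / m_dry * 100
m_wet - m_dry = 186.6 - 133.2 = 53.4 g
w = 53.4 / 133.2 * 100
w = 40.09 %


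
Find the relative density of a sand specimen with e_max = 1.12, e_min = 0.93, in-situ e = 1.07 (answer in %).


Using Dr = (e_max - e) / (e_max - e_min) * 100
e_max - e = 1.12 - 1.07 = 0.05
e_max - e_min = 1.12 - 0.93 = 0.19
Dr = 0.05 / 0.19 * 100
Dr = 26.32 %


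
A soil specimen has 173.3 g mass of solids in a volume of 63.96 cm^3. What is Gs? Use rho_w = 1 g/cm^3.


Using Gs = m_s / (V_s * rho_w)
Since rho_w = 1 g/cm^3:
Gs = 173.3 / 63.96
Gs = 2.71


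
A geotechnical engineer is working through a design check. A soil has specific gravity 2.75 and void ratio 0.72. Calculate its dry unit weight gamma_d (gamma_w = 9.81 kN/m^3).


Result: 15.685 kN/m^3

Derivation:
Using gamma_d = Gs * gamma_w / (1 + e)
gamma_d = 2.75 * 9.81 / (1 + 0.72)
gamma_d = 2.75 * 9.81 / 1.72
gamma_d = 15.685 kN/m^3


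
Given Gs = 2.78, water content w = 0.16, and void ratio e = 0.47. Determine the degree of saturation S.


Using S = Gs * w / e
S = 2.78 * 0.16 / 0.47
S = 0.9464


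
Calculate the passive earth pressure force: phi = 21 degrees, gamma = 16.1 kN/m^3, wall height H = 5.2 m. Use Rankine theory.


Compute passive earth pressure coefficient:
Kp = tan^2(45 + phi/2) = tan^2(55.5) = 2.117051
Compute passive force:
Pp = 0.5 * Kp * gamma * H^2
Pp = 0.5 * 2.117051 * 16.1 * 5.2^2
Pp = 460.82 kN/m


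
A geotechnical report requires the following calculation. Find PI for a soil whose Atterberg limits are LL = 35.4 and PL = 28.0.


Result: 7.4

Derivation:
Using PI = LL - PL
PI = 35.4 - 28.0
PI = 7.4


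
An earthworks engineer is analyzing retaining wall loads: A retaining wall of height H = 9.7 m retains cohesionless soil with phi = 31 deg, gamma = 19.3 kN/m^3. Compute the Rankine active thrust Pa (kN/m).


Compute active earth pressure coefficient:
Ka = tan^2(45 - phi/2) = tan^2(29.5) = 0.320099
Compute active force:
Pa = 0.5 * Ka * gamma * H^2
Pa = 0.5 * 0.320099 * 19.3 * 9.7^2
Pa = 290.64 kN/m


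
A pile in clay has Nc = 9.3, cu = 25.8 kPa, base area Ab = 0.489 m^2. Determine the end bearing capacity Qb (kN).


Using Qb = Nc * cu * Ab
Qb = 9.3 * 25.8 * 0.489
Qb = 117.33 kN


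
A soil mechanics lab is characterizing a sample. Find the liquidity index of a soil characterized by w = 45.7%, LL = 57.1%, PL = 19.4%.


Result: 0.698

Derivation:
First compute the plasticity index:
PI = LL - PL = 57.1 - 19.4 = 37.7
Then compute the liquidity index:
LI = (w - PL) / PI
LI = (45.7 - 19.4) / 37.7
LI = 0.698


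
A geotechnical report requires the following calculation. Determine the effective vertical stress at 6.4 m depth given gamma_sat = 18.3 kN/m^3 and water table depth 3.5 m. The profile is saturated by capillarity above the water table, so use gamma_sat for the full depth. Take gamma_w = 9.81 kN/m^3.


Result: 88.67 kPa

Derivation:
Total stress = gamma_sat * depth
sigma = 18.3 * 6.4 = 117.12 kPa
Pore water pressure u = gamma_w * (depth - d_wt)
u = 9.81 * (6.4 - 3.5) = 28.449 kPa
Effective stress = sigma - u
sigma' = 117.12 - 28.449 = 88.67 kPa


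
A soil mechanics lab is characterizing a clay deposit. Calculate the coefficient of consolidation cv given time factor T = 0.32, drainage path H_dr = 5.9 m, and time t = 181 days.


Result: 0.06154 m^2/day

Derivation:
Using cv = T * H_dr^2 / t
H_dr^2 = 5.9^2 = 34.81
cv = 0.32 * 34.81 / 181
cv = 0.06154 m^2/day


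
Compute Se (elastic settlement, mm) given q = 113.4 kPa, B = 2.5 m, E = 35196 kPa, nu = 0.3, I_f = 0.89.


Using Se = q * B * (1 - nu^2) * I_f / E
1 - nu^2 = 1 - 0.3^2 = 0.91
Se = 113.4 * 2.5 * 0.91 * 0.89 / 35196
Se = 0.006524 m
Convert to mm: Se = 0.006524 * 1000 = 6.524 mm


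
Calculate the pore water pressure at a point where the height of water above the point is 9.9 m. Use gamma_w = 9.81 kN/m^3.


Using u = gamma_w * h_w
u = 9.81 * 9.9
u = 97.12 kPa


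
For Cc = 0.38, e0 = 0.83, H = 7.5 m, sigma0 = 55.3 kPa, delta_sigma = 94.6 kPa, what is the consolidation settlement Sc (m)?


Result: 0.6745 m

Derivation:
Using Sc = Cc * H / (1 + e0) * log10((sigma0 + delta_sigma) / sigma0)
Stress ratio = (55.3 + 94.6) / 55.3 = 2.71067
log10(2.71067) = 0.433077
Cc * H / (1 + e0) = 0.38 * 7.5 / (1 + 0.83) = 1.55738
Sc = 1.55738 * 0.433077
Sc = 0.6745 m


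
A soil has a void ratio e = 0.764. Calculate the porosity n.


Using the relation n = e / (1 + e)
n = 0.764 / (1 + 0.764)
n = 0.764 / 1.764
n = 0.4331


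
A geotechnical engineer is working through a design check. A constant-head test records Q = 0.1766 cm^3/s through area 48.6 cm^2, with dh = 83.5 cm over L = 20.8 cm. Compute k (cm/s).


Compute hydraulic gradient:
i = dh / L = 83.5 / 20.8 = 4.01442
Then apply Darcy's law:
k = Q / (A * i)
k = 0.1766 / (48.6 * 4.01442)
k = 0.1766 / 195.101
k = 0.000905 cm/s


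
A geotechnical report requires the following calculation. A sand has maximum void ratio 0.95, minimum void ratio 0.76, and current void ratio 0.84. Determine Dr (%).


Using Dr = (e_max - e) / (e_max - e_min) * 100
e_max - e = 0.95 - 0.84 = 0.11
e_max - e_min = 0.95 - 0.76 = 0.19
Dr = 0.11 / 0.19 * 100
Dr = 57.89 %


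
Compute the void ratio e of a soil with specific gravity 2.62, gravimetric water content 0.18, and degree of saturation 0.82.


Using the relation e = Gs * w / S
e = 2.62 * 0.18 / 0.82
e = 0.5751


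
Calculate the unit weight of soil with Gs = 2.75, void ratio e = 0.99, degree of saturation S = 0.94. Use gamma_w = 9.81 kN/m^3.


Result: 18.144 kN/m^3

Derivation:
Using gamma = gamma_w * (Gs + S*e) / (1 + e)
Numerator: Gs + S*e = 2.75 + 0.94*0.99 = 3.6806
Denominator: 1 + e = 1 + 0.99 = 1.99
gamma = 9.81 * 3.6806 / 1.99
gamma = 18.144 kN/m^3


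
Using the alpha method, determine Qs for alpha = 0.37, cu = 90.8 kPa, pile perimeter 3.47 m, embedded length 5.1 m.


Using Qs = alpha * cu * perimeter * L
Qs = 0.37 * 90.8 * 3.47 * 5.1
Qs = 594.55 kN


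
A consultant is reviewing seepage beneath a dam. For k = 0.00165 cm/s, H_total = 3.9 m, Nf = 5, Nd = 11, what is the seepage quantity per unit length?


Convert k to m/s for unit consistency with H:
k = 0.00165 cm/s = 0.00165 / 100 m/s = 1.65e-05 m/s
Using q = k * H * Nf / Nd
Nf / Nd = 5 / 11 = 0.4545
q = 1.65e-05 * 3.9 * 0.4545
q = 2.925e-05 m^3/s per m


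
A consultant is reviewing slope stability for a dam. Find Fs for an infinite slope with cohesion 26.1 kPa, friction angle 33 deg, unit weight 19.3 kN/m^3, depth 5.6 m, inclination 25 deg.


Using Fs = c / (gamma*H*sin(beta)*cos(beta)) + tan(phi)/tan(beta)
Cohesion contribution = 26.1 / (19.3*5.6*sin(25)*cos(25))
Cohesion contribution = 0.63048
Friction contribution = tan(33)/tan(25) = 1.39266
Fs = 0.63048 + 1.39266
Fs = 2.023


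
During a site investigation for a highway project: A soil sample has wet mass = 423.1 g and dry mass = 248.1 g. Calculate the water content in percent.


Result: 70.54 %

Derivation:
Using w = (m_wet - m_dry) / m_dry * 100
m_wet - m_dry = 423.1 - 248.1 = 175.0 g
w = 175.0 / 248.1 * 100
w = 70.54 %


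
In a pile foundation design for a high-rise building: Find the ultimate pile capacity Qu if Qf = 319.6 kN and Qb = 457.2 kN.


Result: 776.8 kN

Derivation:
Using Qu = Qf + Qb
Qu = 319.6 + 457.2
Qu = 776.8 kN


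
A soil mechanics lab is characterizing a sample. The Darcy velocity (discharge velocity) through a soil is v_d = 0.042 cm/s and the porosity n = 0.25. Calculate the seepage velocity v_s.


Result: 0.168 cm/s

Derivation:
Using v_s = v_d / n
v_s = 0.042 / 0.25
v_s = 0.168 cm/s


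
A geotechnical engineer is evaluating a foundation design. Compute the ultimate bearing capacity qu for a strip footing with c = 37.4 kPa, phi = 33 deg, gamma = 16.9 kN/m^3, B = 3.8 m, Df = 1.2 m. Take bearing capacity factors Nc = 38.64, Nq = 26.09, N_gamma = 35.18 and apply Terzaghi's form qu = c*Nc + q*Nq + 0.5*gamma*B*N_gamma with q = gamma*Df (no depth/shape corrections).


Compute qu = c*Nc + gamma*Df*Nq + 0.5*gamma*B*N_gamma
Term 1: 37.4 * 38.64 = 1445.136
Term 2: 16.9 * 1.2 * 26.09 = 529.1052
Term 3: 0.5 * 16.9 * 3.8 * 35.18 = 1129.6298
qu = 1445.136 + 529.1052 + 1129.6298
qu = 3103.87 kPa


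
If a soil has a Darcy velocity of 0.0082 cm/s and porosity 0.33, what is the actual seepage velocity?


Using v_s = v_d / n
v_s = 0.0082 / 0.33
v_s = 0.02485 cm/s


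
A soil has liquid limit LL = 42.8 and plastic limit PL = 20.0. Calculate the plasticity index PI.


Using PI = LL - PL
PI = 42.8 - 20.0
PI = 22.8


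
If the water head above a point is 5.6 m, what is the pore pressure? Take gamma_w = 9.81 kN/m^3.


Using u = gamma_w * h_w
u = 9.81 * 5.6
u = 54.94 kPa


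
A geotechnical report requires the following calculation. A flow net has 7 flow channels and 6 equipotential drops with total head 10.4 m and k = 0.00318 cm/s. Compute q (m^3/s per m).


Convert k to m/s for unit consistency with H:
k = 0.00318 cm/s = 0.00318 / 100 m/s = 3.18e-05 m/s
Using q = k * H * Nf / Nd
Nf / Nd = 7 / 6 = 1.1667
q = 3.18e-05 * 10.4 * 1.1667
q = 0.0003858 m^3/s per m


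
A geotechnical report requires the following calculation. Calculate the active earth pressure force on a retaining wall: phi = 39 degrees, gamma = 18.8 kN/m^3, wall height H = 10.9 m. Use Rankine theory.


Compute active earth pressure coefficient:
Ka = tan^2(45 - phi/2) = tan^2(25.5) = 0.227506
Compute active force:
Pa = 0.5 * Ka * gamma * H^2
Pa = 0.5 * 0.227506 * 18.8 * 10.9^2
Pa = 254.08 kN/m


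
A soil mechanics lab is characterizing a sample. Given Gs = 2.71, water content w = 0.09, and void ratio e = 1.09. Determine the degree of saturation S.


Using S = Gs * w / e
S = 2.71 * 0.09 / 1.09
S = 0.2238


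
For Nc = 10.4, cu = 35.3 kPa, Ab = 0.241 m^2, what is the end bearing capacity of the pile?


Result: 88.48 kN

Derivation:
Using Qb = Nc * cu * Ab
Qb = 10.4 * 35.3 * 0.241
Qb = 88.48 kN


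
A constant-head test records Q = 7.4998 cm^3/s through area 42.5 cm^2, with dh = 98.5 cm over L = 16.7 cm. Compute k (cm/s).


Result: 0.029919 cm/s

Derivation:
Compute hydraulic gradient:
i = dh / L = 98.5 / 16.7 = 5.8982
Then apply Darcy's law:
k = Q / (A * i)
k = 7.4998 / (42.5 * 5.8982)
k = 7.4998 / 250.674
k = 0.029919 cm/s


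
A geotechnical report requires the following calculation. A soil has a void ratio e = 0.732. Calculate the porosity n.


Using the relation n = e / (1 + e)
n = 0.732 / (1 + 0.732)
n = 0.732 / 1.732
n = 0.4226


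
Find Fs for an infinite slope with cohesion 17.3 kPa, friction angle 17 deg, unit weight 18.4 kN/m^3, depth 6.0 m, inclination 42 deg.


Using Fs = c / (gamma*H*sin(beta)*cos(beta)) + tan(phi)/tan(beta)
Cohesion contribution = 17.3 / (18.4*6.0*sin(42)*cos(42))
Cohesion contribution = 0.315132
Friction contribution = tan(17)/tan(42) = 0.339548
Fs = 0.315132 + 0.339548
Fs = 0.655


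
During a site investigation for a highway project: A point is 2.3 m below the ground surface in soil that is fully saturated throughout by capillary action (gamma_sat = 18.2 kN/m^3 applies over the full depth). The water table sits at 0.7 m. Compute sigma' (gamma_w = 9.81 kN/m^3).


Result: 26.16 kPa

Derivation:
Total stress = gamma_sat * depth
sigma = 18.2 * 2.3 = 41.86 kPa
Pore water pressure u = gamma_w * (depth - d_wt)
u = 9.81 * (2.3 - 0.7) = 15.696 kPa
Effective stress = sigma - u
sigma' = 41.86 - 15.696 = 26.16 kPa


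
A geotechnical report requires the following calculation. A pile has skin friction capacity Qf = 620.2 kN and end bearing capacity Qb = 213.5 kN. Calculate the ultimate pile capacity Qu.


Using Qu = Qf + Qb
Qu = 620.2 + 213.5
Qu = 833.7 kN


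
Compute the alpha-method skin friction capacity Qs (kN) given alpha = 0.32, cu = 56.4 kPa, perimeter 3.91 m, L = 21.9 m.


Result: 1545.43 kN

Derivation:
Using Qs = alpha * cu * perimeter * L
Qs = 0.32 * 56.4 * 3.91 * 21.9
Qs = 1545.43 kN


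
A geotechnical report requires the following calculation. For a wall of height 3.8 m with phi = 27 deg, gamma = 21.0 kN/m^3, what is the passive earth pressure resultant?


Compute passive earth pressure coefficient:
Kp = tan^2(45 + phi/2) = tan^2(58.5) = 2.66294
Compute passive force:
Pp = 0.5 * Kp * gamma * H^2
Pp = 0.5 * 2.66294 * 21.0 * 3.8^2
Pp = 403.75 kN/m


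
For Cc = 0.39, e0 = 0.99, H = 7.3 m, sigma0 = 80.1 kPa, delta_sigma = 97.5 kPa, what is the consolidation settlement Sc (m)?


Result: 0.4947 m

Derivation:
Using Sc = Cc * H / (1 + e0) * log10((sigma0 + delta_sigma) / sigma0)
Stress ratio = (80.1 + 97.5) / 80.1 = 2.21723
log10(2.21723) = 0.34581
Cc * H / (1 + e0) = 0.39 * 7.3 / (1 + 0.99) = 1.43065
Sc = 1.43065 * 0.34581
Sc = 0.4947 m


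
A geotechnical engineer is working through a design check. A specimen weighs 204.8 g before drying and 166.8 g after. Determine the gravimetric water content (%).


Using w = (m_wet - m_dry) / m_dry * 100
m_wet - m_dry = 204.8 - 166.8 = 38.0 g
w = 38.0 / 166.8 * 100
w = 22.78 %


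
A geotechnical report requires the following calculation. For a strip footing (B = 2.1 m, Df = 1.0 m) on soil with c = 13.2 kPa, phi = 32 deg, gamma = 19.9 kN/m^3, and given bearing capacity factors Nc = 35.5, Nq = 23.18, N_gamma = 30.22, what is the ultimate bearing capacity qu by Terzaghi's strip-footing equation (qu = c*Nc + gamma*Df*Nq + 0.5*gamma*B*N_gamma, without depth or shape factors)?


Result: 1561.33 kPa

Derivation:
Compute qu = c*Nc + gamma*Df*Nq + 0.5*gamma*B*N_gamma
Term 1: 13.2 * 35.5 = 468.6
Term 2: 19.9 * 1.0 * 23.18 = 461.282
Term 3: 0.5 * 19.9 * 2.1 * 30.22 = 631.4469
qu = 468.6 + 461.282 + 631.4469
qu = 1561.33 kPa


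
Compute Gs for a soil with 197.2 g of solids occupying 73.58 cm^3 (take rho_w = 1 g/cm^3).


Using Gs = m_s / (V_s * rho_w)
Since rho_w = 1 g/cm^3:
Gs = 197.2 / 73.58
Gs = 2.68


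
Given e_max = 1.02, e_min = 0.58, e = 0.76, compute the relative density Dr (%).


Using Dr = (e_max - e) / (e_max - e_min) * 100
e_max - e = 1.02 - 0.76 = 0.26
e_max - e_min = 1.02 - 0.58 = 0.44
Dr = 0.26 / 0.44 * 100
Dr = 59.09 %


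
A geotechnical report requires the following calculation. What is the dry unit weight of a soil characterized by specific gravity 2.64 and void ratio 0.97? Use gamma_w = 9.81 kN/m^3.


Using gamma_d = Gs * gamma_w / (1 + e)
gamma_d = 2.64 * 9.81 / (1 + 0.97)
gamma_d = 2.64 * 9.81 / 1.97
gamma_d = 13.146 kN/m^3


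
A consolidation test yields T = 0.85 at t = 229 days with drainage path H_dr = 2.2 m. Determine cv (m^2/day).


Using cv = T * H_dr^2 / t
H_dr^2 = 2.2^2 = 4.84
cv = 0.85 * 4.84 / 229
cv = 0.01797 m^2/day


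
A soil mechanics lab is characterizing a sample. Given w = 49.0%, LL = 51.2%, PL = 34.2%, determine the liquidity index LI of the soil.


First compute the plasticity index:
PI = LL - PL = 51.2 - 34.2 = 17.0
Then compute the liquidity index:
LI = (w - PL) / PI
LI = (49.0 - 34.2) / 17.0
LI = 0.871


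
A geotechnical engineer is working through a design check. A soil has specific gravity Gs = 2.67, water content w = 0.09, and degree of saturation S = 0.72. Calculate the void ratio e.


Result: 0.3337

Derivation:
Using the relation e = Gs * w / S
e = 2.67 * 0.09 / 0.72
e = 0.3337


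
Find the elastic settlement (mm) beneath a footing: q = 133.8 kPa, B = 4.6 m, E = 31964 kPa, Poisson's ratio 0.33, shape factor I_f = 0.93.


Using Se = q * B * (1 - nu^2) * I_f / E
1 - nu^2 = 1 - 0.33^2 = 0.8911
Se = 133.8 * 4.6 * 0.8911 * 0.93 / 31964
Se = 0.015957 m
Convert to mm: Se = 0.015957 * 1000 = 15.957 mm


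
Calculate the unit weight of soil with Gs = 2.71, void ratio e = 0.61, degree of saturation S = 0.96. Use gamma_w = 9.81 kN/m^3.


Using gamma = gamma_w * (Gs + S*e) / (1 + e)
Numerator: Gs + S*e = 2.71 + 0.96*0.61 = 3.2956
Denominator: 1 + e = 1 + 0.61 = 1.61
gamma = 9.81 * 3.2956 / 1.61
gamma = 20.081 kN/m^3


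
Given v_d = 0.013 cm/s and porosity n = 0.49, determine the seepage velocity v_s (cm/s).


Using v_s = v_d / n
v_s = 0.013 / 0.49
v_s = 0.02653 cm/s


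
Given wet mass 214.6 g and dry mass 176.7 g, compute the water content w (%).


Using w = (m_wet - m_dry) / m_dry * 100
m_wet - m_dry = 214.6 - 176.7 = 37.9 g
w = 37.9 / 176.7 * 100
w = 21.45 %


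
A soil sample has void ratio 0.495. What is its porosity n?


Result: 0.3311

Derivation:
Using the relation n = e / (1 + e)
n = 0.495 / (1 + 0.495)
n = 0.495 / 1.495
n = 0.3311


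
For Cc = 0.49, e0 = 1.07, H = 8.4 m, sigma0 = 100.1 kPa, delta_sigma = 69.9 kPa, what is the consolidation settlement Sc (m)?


Using Sc = Cc * H / (1 + e0) * log10((sigma0 + delta_sigma) / sigma0)
Stress ratio = (100.1 + 69.9) / 100.1 = 1.6983
log10(1.6983) = 0.230015
Cc * H / (1 + e0) = 0.49 * 8.4 / (1 + 1.07) = 1.98841
Sc = 1.98841 * 0.230015
Sc = 0.4574 m


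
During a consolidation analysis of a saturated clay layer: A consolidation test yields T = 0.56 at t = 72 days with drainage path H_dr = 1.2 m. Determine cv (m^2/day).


Result: 0.0112 m^2/day

Derivation:
Using cv = T * H_dr^2 / t
H_dr^2 = 1.2^2 = 1.44
cv = 0.56 * 1.44 / 72
cv = 0.0112 m^2/day


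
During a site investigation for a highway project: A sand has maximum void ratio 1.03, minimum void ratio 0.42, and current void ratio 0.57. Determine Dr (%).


Using Dr = (e_max - e) / (e_max - e_min) * 100
e_max - e = 1.03 - 0.57 = 0.46
e_max - e_min = 1.03 - 0.42 = 0.61
Dr = 0.46 / 0.61 * 100
Dr = 75.41 %


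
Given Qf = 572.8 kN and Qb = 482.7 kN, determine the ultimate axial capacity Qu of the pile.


Using Qu = Qf + Qb
Qu = 572.8 + 482.7
Qu = 1055.5 kN


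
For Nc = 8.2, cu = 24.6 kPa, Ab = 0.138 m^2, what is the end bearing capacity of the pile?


Using Qb = Nc * cu * Ab
Qb = 8.2 * 24.6 * 0.138
Qb = 27.84 kN


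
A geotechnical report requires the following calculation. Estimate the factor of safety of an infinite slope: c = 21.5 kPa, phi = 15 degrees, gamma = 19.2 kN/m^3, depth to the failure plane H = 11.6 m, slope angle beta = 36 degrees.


Using Fs = c / (gamma*H*sin(beta)*cos(beta)) + tan(phi)/tan(beta)
Cohesion contribution = 21.5 / (19.2*11.6*sin(36)*cos(36))
Cohesion contribution = 0.203003
Friction contribution = tan(15)/tan(36) = 0.3688
Fs = 0.203003 + 0.3688
Fs = 0.572


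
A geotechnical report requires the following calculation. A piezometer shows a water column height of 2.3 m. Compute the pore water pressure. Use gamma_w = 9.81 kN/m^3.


Result: 22.56 kPa

Derivation:
Using u = gamma_w * h_w
u = 9.81 * 2.3
u = 22.56 kPa


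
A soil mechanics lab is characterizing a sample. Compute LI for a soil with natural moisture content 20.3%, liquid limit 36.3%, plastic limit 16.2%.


First compute the plasticity index:
PI = LL - PL = 36.3 - 16.2 = 20.1
Then compute the liquidity index:
LI = (w - PL) / PI
LI = (20.3 - 16.2) / 20.1
LI = 0.204


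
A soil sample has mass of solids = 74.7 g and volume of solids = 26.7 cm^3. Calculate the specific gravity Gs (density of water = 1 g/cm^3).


Using Gs = m_s / (V_s * rho_w)
Since rho_w = 1 g/cm^3:
Gs = 74.7 / 26.7
Gs = 2.798


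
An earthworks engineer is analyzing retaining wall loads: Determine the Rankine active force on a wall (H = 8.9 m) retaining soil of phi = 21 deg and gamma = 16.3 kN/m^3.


Compute active earth pressure coefficient:
Ka = tan^2(45 - phi/2) = tan^2(34.5) = 0.472355
Compute active force:
Pa = 0.5 * Ka * gamma * H^2
Pa = 0.5 * 0.472355 * 16.3 * 8.9^2
Pa = 304.93 kN/m


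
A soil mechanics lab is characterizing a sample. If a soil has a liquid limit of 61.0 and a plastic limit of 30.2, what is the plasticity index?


Result: 30.8

Derivation:
Using PI = LL - PL
PI = 61.0 - 30.2
PI = 30.8


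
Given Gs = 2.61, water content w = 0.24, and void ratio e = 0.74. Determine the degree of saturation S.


Using S = Gs * w / e
S = 2.61 * 0.24 / 0.74
S = 0.8465


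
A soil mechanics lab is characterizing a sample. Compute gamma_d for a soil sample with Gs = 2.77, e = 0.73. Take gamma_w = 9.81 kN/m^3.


Using gamma_d = Gs * gamma_w / (1 + e)
gamma_d = 2.77 * 9.81 / (1 + 0.73)
gamma_d = 2.77 * 9.81 / 1.73
gamma_d = 15.707 kN/m^3


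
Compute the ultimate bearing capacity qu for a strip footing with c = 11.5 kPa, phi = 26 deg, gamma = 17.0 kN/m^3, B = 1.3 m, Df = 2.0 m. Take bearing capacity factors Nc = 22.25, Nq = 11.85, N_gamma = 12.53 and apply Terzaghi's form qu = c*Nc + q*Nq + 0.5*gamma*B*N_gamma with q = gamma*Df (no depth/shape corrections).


Compute qu = c*Nc + gamma*Df*Nq + 0.5*gamma*B*N_gamma
Term 1: 11.5 * 22.25 = 255.875
Term 2: 17.0 * 2.0 * 11.85 = 402.9
Term 3: 0.5 * 17.0 * 1.3 * 12.53 = 138.4565
qu = 255.875 + 402.9 + 138.4565
qu = 797.23 kPa
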